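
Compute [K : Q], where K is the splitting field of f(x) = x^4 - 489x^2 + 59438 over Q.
[K : Q] = 4

Solving the quadratic in x^2: x^2 = (489 ± √(489^2 - 4·59438))/2 = (489 ± √1369)/2 = (489 ± 37)/2, giving x^2 = 226 or x^2 = 263. So f(x) = (x^2 - 226)(x^2 - 263) and the roots of f are ±√226, ±√263. Hence the splitting field is K = Q(√226, √263). Since 226 and 263 are distinct squarefree integers > 1, their product 59438 is not a perfect square, so √263 ∉ Q(√226). By the tower law [K:Q] = [Q(√226,√263):Q(√226)] · [Q(√226):Q] = 2 · 2 = 4.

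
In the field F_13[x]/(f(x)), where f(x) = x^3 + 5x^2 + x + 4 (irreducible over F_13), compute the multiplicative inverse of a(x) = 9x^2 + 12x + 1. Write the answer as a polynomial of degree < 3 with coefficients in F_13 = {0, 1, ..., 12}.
a(x)^(-1) ≡ 12x^2 + 3 (mod f(x))

Since f is irreducible over F_13, F_13[x]/(f) is a field and a(x) ≠ 0 has an inverse. Apply the extended Euclidean algorithm to f(x) and a(x) in F_13[x]: f(x) = (3x + 11)·a(x) + (9x + 6);  a(x) = (x + 5)·(9x + 6) + (10). The last nonzero remainder is the constant 10 = gcd(f, a) in F_13. Back-substituting through the division chain expresses 10 = s(x)·a(x) + t(x)·f(x) with s(x) ≡ 3x^2 + 4 (mod f), so (3x^2 + 4)·a(x) ≡ 10 (mod f). Multiplying by 10^(-1) ≡ 4 in F_13 gives a(x)^(-1) ≡ 4·(3x^2 + 4) ≡ 12x^2 + 3 (mod f). Check: (9x^2 + 12x + 1)·(12x^2 + 3) = 4x^4 + x^3 + 10x + 3 ≡ 1 (mod x^3 + 5x^2 + x + 4).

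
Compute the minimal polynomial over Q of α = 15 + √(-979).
m_α(x) = x^2 - 30x + 1204

From α - 15 = √(-979), squaring gives (α - 15)^2 = -979, i.e. α^2 - 30α + 225 = -979, so α^2 - 30α + 1204 = 0. The discriminant of x^2 - 30x + 1204 is (-30)^2 - 4·(1204) = 900 - 4816 = -3916, and 4·(-979) is not a perfect square in Q since -979 is squarefree and ≠ 1. Hence x^2 - 30x + 1204 is irreducible over Q and is the minimal polynomial of α.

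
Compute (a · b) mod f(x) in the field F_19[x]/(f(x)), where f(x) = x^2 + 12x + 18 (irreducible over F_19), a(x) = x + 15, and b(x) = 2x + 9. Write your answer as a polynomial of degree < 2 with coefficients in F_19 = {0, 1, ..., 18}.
a · b ≡ 15x + 4 (mod f(x))

Multiply in F_19[x]: a(x)·b(x) = (x + 15)·(2x + 9) = 2x^2 + x + 2. This has degree ≥ 2, so divide by f(x) over F_19: 2x^2 + x + 2 = (2)·(x^2 + 12x + 18) + (15x + 4). Hence a·b ≡ 15x + 4 (mod f). (F_19[x]/(f) is a field with 19^2 = 361 elements since f is irreducible of degree 2.)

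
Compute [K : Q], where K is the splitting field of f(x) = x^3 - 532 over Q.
[K : Q] = 6

The roots of x^3 - 532 are ∛532, ω∛532, ω^2∛532 where ω = e^(2πi/3) is a primitive cube root of unity, so K = Q(∛532, ω). Now [Q(∛532):Q] = 3 (since 532 is not a perfect cube, x^3 - 532 is irreducible) and [Q(ω):Q] = 2. Both 2 and 3 divide [K:Q], and [K:Q] ≤ 3·2 = 6, so [K:Q] = 6. (Equivalently: Q(∛532) ⊂ R but ω ∉ R, so [K : Q(∛532)] = 2.)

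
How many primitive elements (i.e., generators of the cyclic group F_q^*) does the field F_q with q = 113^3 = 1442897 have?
There are φ(1442896) = 570240 primitive elements

F_q^* is cyclic of order q - 1 = 1442896. A cyclic group of order m has exactly φ(m) generators. Here m = 1442896 = 2^4 · 7 · 13 · 991, so the number of primitive elements is φ(1442896) = 570240.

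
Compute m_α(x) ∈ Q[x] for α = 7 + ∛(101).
m_α(x) = x^3 - 21x^2 + 147x - 444

Set β = α - 7 = ∛(101), so β^3 = 101. Then (α - 7)^3 - 101 = 0, i.e. α is a root of g(x) = (x - 7)^3 - 101 = x^3 - 21x^2 + 147x - 444. Since g(x) = h(x - 7) where h(x) = x^3 - 101, and h is irreducible over Q (because 101 is not a perfect cube, so h has no rational root, and a monic cubic with no rational root is irreducible), g is also irreducible (irreducibility is preserved under the substitution x → x - 7). Hence m_α(x) = x^3 - 21x^2 + 147x - 444.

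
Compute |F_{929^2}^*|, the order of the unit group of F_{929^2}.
|F_{929^2}^*| = 863040

F_{929^2} has 929^2 = 863041 elements; its multiplicative group consists of all nonzero elements, so |F_{929^2}^*| = 863041 - 1 = 863040. (It is cyclic since any finite subgroup of the multiplicative group of a field is cyclic.)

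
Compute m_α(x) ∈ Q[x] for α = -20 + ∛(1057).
m_α(x) = x^3 + 60x^2 + 1200x + 6943

Set β = α + 20 = ∛(1057), so β^3 = 1057. Then (α + 20)^3 - 1057 = 0, i.e. α is a root of g(x) = (x + 20)^3 - 1057 = x^3 + 60x^2 + 1200x + 6943. Since g(x) = h(x + 20) where h(x) = x^3 - 1057, and h is irreducible over Q (because 1057 is not a perfect cube, so h has no rational root, and a monic cubic with no rational root is irreducible), g is also irreducible (irreducibility is preserved under the substitution x → x + 20). Hence m_α(x) = x^3 + 60x^2 + 1200x + 6943.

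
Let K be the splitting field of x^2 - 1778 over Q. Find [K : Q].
[K : Q] = 2

f(x) = x^2 - 1778 factors as (x - √1778)(x + √1778). The splitting field is K = Q(√1778). Since 1778 is squarefree and > 1, it is not a perfect square, so x^2 - 1778 is irreducible over Q and [Q(√1778) : Q] = 2. Hence [K : Q] = 2.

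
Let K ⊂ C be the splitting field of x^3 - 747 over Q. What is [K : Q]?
[K : Q] = 6

The roots of x^3 - 747 are ∛747, ω∛747, ω^2∛747 where ω = e^(2πi/3) is a primitive cube root of unity, so K = Q(∛747, ω). Now [Q(∛747):Q] = 3 (since 747 is not a perfect cube, x^3 - 747 is irreducible) and [Q(ω):Q] = 2. Both 2 and 3 divide [K:Q], and [K:Q] ≤ 3·2 = 6, so [K:Q] = 6. (Equivalently: Q(∛747) ⊂ R but ω ∉ R, so [K : Q(∛747)] = 2.)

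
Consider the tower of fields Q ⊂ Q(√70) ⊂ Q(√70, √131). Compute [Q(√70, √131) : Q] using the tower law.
[Q(√70, √131) : Q] = 4

[Q(√70):Q] = 2 (min poly x^2 - 70, irreducible since 70 is squarefree > 1). For the top step, suppose √131 ∈ Q(√70), say √131 = c + d√70 with c, d ∈ Q. Squaring: 131 = c^2 + 70d^2 + 2cd√70. Since √70 ∉ Q this forces 2cd = 0. If d = 0 then √131 = c ∈ Q, contradicting 131 squarefree > 1. If c = 0 then 131 = 70d^2, so 70·131 = (70d)^2 is a perfect square in Q — but 70·131 = 9170 is not a perfect square (since 70 and 131 are distinct squarefree integers). Contradiction. Hence √131 ∉ Q(√70), so x^2 - 131 stays irreducible over Q(√70) and [Q(√70, √131) : Q(√70)] = 2. By the tower law, [Q(√70, √131) : Q] = 2 · 2 = 4.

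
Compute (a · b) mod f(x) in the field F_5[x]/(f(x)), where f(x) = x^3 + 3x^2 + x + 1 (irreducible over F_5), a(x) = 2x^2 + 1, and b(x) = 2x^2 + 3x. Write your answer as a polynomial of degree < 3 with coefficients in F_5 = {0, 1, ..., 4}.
a · b ≡ x^2 + 1 (mod f(x))

Multiply in F_5[x]: a(x)·b(x) = (2x^2 + 1)·(2x^2 + 3x) = 4x^4 + x^3 + 2x^2 + 3x. This has degree ≥ 3, so divide by f(x) over F_5: 4x^4 + x^3 + 2x^2 + 3x = (4x + 4)·(x^3 + 3x^2 + x + 1) + (x^2 + 1). Hence a·b ≡ x^2 + 1 (mod f). (F_5[x]/(f) is a field with 5^3 = 125 elements since f is irreducible of degree 3.)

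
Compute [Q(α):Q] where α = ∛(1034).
[Q(α):Q] = 3

The minimal polynomial of α is x^3 - 1034, irreducible over Q since 1034 is not a perfect cube (so x^3 - 1034 has no rational root). Hence [Q(α):Q] = deg(m_α) = 3.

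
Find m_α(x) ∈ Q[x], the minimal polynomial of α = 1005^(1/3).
m_α(x) = x^3 - 1005

α satisfies α^3 = 1005, so x^3 - 1005 annihilates α. By the rational root test, a rational root p/q (in lowest terms) of x^3 - 1005 would satisfy p^3 = 1005 q^3, forcing q = 1 and p^3 = 1005; but 1005 is not a perfect cube, contradiction. A monic cubic over Q with no rational root is irreducible (any nontrivial factorization would include a linear factor). Hence x^3 - 1005 is the minimal polynomial of α, and in particular [Q(α):Q] = 3.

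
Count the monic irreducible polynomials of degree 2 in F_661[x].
There are 218130 monic irreducible polynomials of degree 2 over F_661

Each element of F_{661^2} that lies in no proper subfield is a root of exactly one monic irreducible of degree 2 over F_661, and each such polynomial has 2 distinct roots in F_{661^2}. By Möbius inversion the count is N_661(2) = (1/2) Σ_{d|2} μ(2/d) · 661^d = (1/2)(μ(2)·661^1 + μ(1)·661^2) = 436260/2 = 218130.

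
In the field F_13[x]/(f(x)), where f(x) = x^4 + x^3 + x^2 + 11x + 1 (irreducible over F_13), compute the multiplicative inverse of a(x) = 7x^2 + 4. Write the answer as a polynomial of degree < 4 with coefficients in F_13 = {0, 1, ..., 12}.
a(x)^(-1) ≡ x^3 + 8x^2 + 6 (mod f(x))

Since f is irreducible over F_13, F_13[x]/(f) is a field and a(x) ≠ 0 has an inverse. Apply the extended Euclidean algorithm to f(x) and a(x) in F_13[x]: f(x) = (2x^2 + 2x + 12)·a(x) + (3x + 5);  a(x) = (11x + 12)·(3x + 5) + (9). The last nonzero remainder is the constant 9 = gcd(f, a) in F_13. Back-substituting through the division chain expresses 9 = s(x)·a(x) + t(x)·f(x) with s(x) ≡ 9x^3 + 7x^2 + 2 (mod f), so (9x^3 + 7x^2 + 2)·a(x) ≡ 9 (mod f). Multiplying by 9^(-1) ≡ 3 in F_13 gives a(x)^(-1) ≡ 3·(9x^3 + 7x^2 + 2) ≡ x^3 + 8x^2 + 6 (mod f). Check: (7x^2 + 4)·(x^3 + 8x^2 + 6) = 7x^5 + 4x^4 + 4x^3 + 9x^2 + 11 ≡ 1 (mod x^4 + x^3 + x^2 + 11x + 1).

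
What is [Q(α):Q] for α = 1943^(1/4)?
[Q(α):Q] = 4

α is a root of x^4 - 1943. By Eisenstein's criterion at the prime p = 29 (which divides the constant term 1943 but p^2 = 841 does not, since 1943 is squarefree), x^4 - 1943 is irreducible over Q. Hence [Q(α):Q] = 4.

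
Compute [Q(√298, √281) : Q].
[Q(√298, √281) : Q] = 4

[Q(√298):Q] = 2 (min poly x^2 - 298, irreducible since 298 is squarefree > 1). For the top step, suppose √281 ∈ Q(√298), say √281 = c + d√298 with c, d ∈ Q. Squaring: 281 = c^2 + 298d^2 + 2cd√298. Since √298 ∉ Q this forces 2cd = 0. If d = 0 then √281 = c ∈ Q, contradicting 281 squarefree > 1. If c = 0 then 281 = 298d^2, so 298·281 = (298d)^2 is a perfect square in Q — but 298·281 = 83738 is not a perfect square (since 298 and 281 are distinct squarefree integers). Contradiction. Hence √281 ∉ Q(√298), so x^2 - 281 stays irreducible over Q(√298) and [Q(√298, √281) : Q(√298)] = 2. By the tower law, [Q(√298, √281) : Q] = 2 · 2 = 4.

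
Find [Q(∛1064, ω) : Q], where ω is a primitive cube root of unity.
[Q(∛1064, ω) : Q] = 6

[Q(∛1064):Q] = 3 (min poly x^3 - 1064, irreducible since 1064 is not a perfect cube). [Q(ω):Q] = 2 (min poly x^2 + x + 1). Since Q(∛1064) ⊂ R and ω ∉ R, we have ω ∉ Q(∛1064), so x^2 + x + 1 remains irreducible over Q(∛1064) and [Q(∛1064, ω) : Q(∛1064)] = 2. By the tower law, [Q(∛1064, ω) : Q] = 3 · 2 = 6. (In fact Q(∛1064, ω) is the splitting field of x^3 - 1064 over Q.)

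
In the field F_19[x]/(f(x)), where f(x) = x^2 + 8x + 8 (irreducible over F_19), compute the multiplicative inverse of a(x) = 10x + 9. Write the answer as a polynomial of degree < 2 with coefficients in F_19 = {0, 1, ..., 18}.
a(x)^(-1) ≡ x + 9 (mod f(x))

Since f is irreducible over F_19, F_19[x]/(f) is a field and a(x) ≠ 0 has an inverse. Apply the extended Euclidean algorithm to f(x) and a(x) in F_19[x]: f(x) = (2x + 18)·a(x) + (17). The last nonzero remainder is the constant 17 = gcd(f, a) in F_19. Back-substituting through the division chain expresses 17 = s(x)·a(x) + t(x)·f(x) with s(x) ≡ 17x + 1 (mod f), so (17x + 1)·a(x) ≡ 17 (mod f). Multiplying by 17^(-1) ≡ 9 in F_19 gives a(x)^(-1) ≡ 9·(17x + 1) ≡ x + 9 (mod f). Check: (10x + 9)·(x + 9) = 10x^2 + 4x + 5 ≡ 1 (mod x^2 + 8x + 8).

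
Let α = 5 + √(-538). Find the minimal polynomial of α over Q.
m_α(x) = x^2 - 10x + 563

From α - 5 = √(-538), squaring gives (α - 5)^2 = -538, i.e. α^2 - 10α + 25 = -538, so α^2 - 10α + 563 = 0. The discriminant of x^2 - 10x + 563 is (-10)^2 - 4·(563) = 100 - 2252 = -2152, and 4·(-538) is not a perfect square in Q since -538 is squarefree and ≠ 1. Hence x^2 - 10x + 563 is irreducible over Q and is the minimal polynomial of α.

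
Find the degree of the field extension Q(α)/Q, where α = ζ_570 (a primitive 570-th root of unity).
[Q(α):Q] = 144

The minimal polynomial of ζ_570 over Q is the 570-th cyclotomic polynomial Φ_570(x), which is irreducible over Q and has degree φ(570) = 144. Hence [Q(α):Q] = φ(570) = 144.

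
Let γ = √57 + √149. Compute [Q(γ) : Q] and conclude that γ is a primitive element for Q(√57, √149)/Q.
[Q(γ) : Q] = 4 (equivalently, Q(γ) = Q(√57, √149))

Obviously Q(γ) ⊆ Q(√57, √149), and [Q(√57, √149):Q] = 4 (since 57, 149 are distinct squarefree integers > 1 with 8493 not a perfect square). To show equality we compute the minimal polynomial of γ. From γ = √57 + √149: γ^2 = 57 + 2√(8493) + 149 = 206 + 2√(8493), so γ^2 - 206 = 2√(8493); squaring, (γ^2 - 206)^2 = 4·8493, i.e. γ^4 - 412γ^2 + 42436 - 33972 = 0, i.e. γ^4 - 412γ^2 + 8464 = 0. So γ is a root of x^4 - 412x^2 + 8464. This polynomial is irreducible over Q: it has no rational root (each ±√57 ± √149 is irrational), and any factorization into two quadratics over Q would force √(8493) ∈ Q (pairing opposite roots) or √57, √149 ∈ Q (other pairings), all impossible. Hence [Q(γ):Q] = 4 = [Q(√57, √149):Q], so Q(γ) = Q(√57, √149).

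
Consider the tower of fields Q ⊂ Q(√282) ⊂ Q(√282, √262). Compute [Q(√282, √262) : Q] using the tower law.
[Q(√282, √262) : Q] = 4

[Q(√282):Q] = 2 (min poly x^2 - 282, irreducible since 282 is squarefree > 1). For the top step, suppose √262 ∈ Q(√282), say √262 = c + d√282 with c, d ∈ Q. Squaring: 262 = c^2 + 282d^2 + 2cd√282. Since √282 ∉ Q this forces 2cd = 0. If d = 0 then √262 = c ∈ Q, contradicting 262 squarefree > 1. If c = 0 then 262 = 282d^2, so 282·262 = (282d)^2 is a perfect square in Q — but 282·262 = 73884 is not a perfect square (since 282 and 262 are distinct squarefree integers). Contradiction. Hence √262 ∉ Q(√282), so x^2 - 262 stays irreducible over Q(√282) and [Q(√282, √262) : Q(√282)] = 2. By the tower law, [Q(√282, √262) : Q] = 2 · 2 = 4.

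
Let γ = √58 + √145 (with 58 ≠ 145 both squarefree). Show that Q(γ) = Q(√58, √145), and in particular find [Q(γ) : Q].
[Q(γ) : Q] = 4 (equivalently, Q(γ) = Q(√58, √145))

Obviously Q(γ) ⊆ Q(√58, √145), and [Q(√58, √145):Q] = 4 (since 58, 145 are distinct squarefree integers > 1 with 8410 not a perfect square). To show equality we compute the minimal polynomial of γ. From γ = √58 + √145: γ^2 = 58 + 2√(8410) + 145 = 203 + 2√(8410), so γ^2 - 203 = 2√(8410); squaring, (γ^2 - 203)^2 = 4·8410, i.e. γ^4 - 406γ^2 + 41209 - 33640 = 0, i.e. γ^4 - 406γ^2 + 7569 = 0. So γ is a root of x^4 - 406x^2 + 7569. This polynomial is irreducible over Q: it has no rational root (each ±√58 ± √145 is irrational), and any factorization into two quadratics over Q would force √(8410) ∈ Q (pairing opposite roots) or √58, √145 ∈ Q (other pairings), all impossible. Hence [Q(γ):Q] = 4 = [Q(√58, √145):Q], so Q(γ) = Q(√58, √145).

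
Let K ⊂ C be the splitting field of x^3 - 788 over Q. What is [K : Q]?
[K : Q] = 6

The roots of x^3 - 788 are ∛788, ω∛788, ω^2∛788 where ω = e^(2πi/3) is a primitive cube root of unity, so K = Q(∛788, ω). Now [Q(∛788):Q] = 3 (since 788 is not a perfect cube, x^3 - 788 is irreducible) and [Q(ω):Q] = 2. Both 2 and 3 divide [K:Q], and [K:Q] ≤ 3·2 = 6, so [K:Q] = 6. (Equivalently: Q(∛788) ⊂ R but ω ∉ R, so [K : Q(∛788)] = 2.)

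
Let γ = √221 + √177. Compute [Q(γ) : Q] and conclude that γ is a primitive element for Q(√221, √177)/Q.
[Q(γ) : Q] = 4 (equivalently, Q(γ) = Q(√221, √177))

Obviously Q(γ) ⊆ Q(√221, √177), and [Q(√221, √177):Q] = 4 (since 221, 177 are distinct squarefree integers > 1 with 39117 not a perfect square). To show equality we compute the minimal polynomial of γ. From γ = √221 + √177: γ^2 = 221 + 2√(39117) + 177 = 398 + 2√(39117), so γ^2 - 398 = 2√(39117); squaring, (γ^2 - 398)^2 = 4·39117, i.e. γ^4 - 796γ^2 + 158404 - 156468 = 0, i.e. γ^4 - 796γ^2 + 1936 = 0. So γ is a root of x^4 - 796x^2 + 1936. This polynomial is irreducible over Q: it has no rational root (each ±√221 ± √177 is irrational), and any factorization into two quadratics over Q would force √(39117) ∈ Q (pairing opposite roots) or √221, √177 ∈ Q (other pairings), all impossible. Hence [Q(γ):Q] = 4 = [Q(√221, √177):Q], so Q(γ) = Q(√221, √177).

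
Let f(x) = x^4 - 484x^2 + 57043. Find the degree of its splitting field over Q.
[K : Q] = 4

Solving the quadratic in x^2: x^2 = (484 ± √(484^2 - 4·57043))/2 = (484 ± √6084)/2 = (484 ± 78)/2, giving x^2 = 281 or x^2 = 203. So f(x) = (x^2 - 281)(x^2 - 203) and the roots of f are ±√281, ±√203. Hence the splitting field is K = Q(√281, √203). Since 281 and 203 are distinct squarefree integers > 1, their product 57043 is not a perfect square, so √203 ∉ Q(√281). By the tower law [K:Q] = [Q(√281,√203):Q(√281)] · [Q(√281):Q] = 2 · 2 = 4.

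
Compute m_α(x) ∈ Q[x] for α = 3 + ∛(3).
m_α(x) = x^3 - 9x^2 + 27x - 30

Set β = α - 3 = ∛(3), so β^3 = 3. Then (α - 3)^3 - 3 = 0, i.e. α is a root of g(x) = (x - 3)^3 - 3 = x^3 - 9x^2 + 27x - 30. Since g(x) = h(x - 3) where h(x) = x^3 - 3, and h is irreducible over Q (because 3 is not a perfect cube, so h has no rational root, and a monic cubic with no rational root is irreducible), g is also irreducible (irreducibility is preserved under the substitution x → x - 3). Hence m_α(x) = x^3 - 9x^2 + 27x - 30.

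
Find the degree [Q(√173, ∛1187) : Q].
[Q(√173, ∛1187) : Q] = 6

Let L = Q(√173, ∛1187). Since Q(√173) ⊂ L and [Q(√173):Q] = 2, the tower law gives 2 | [L:Q]. Likewise Q(∛1187) ⊂ L with [Q(∛1187):Q] = 3 (because 1187 is not a perfect cube), so 3 | [L:Q]. As gcd(2,3) = 1, [L:Q] is divisible by 6. Conversely L is generated over Q by √173 and ∛1187, so [L:Q] ≤ 2·3 = 6. Therefore [Q(√173, ∛1187) : Q] = 6.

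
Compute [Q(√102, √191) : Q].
[Q(√102, √191) : Q] = 4

[Q(√102):Q] = 2 (min poly x^2 - 102, irreducible since 102 is squarefree > 1). For the top step, suppose √191 ∈ Q(√102), say √191 = c + d√102 with c, d ∈ Q. Squaring: 191 = c^2 + 102d^2 + 2cd√102. Since √102 ∉ Q this forces 2cd = 0. If d = 0 then √191 = c ∈ Q, contradicting 191 squarefree > 1. If c = 0 then 191 = 102d^2, so 102·191 = (102d)^2 is a perfect square in Q — but 102·191 = 19482 is not a perfect square (since 102 and 191 are distinct squarefree integers). Contradiction. Hence √191 ∉ Q(√102), so x^2 - 191 stays irreducible over Q(√102) and [Q(√102, √191) : Q(√102)] = 2. By the tower law, [Q(√102, √191) : Q] = 2 · 2 = 4.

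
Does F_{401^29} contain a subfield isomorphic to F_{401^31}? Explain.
No: F_{401^31} is not a subfield of F_{401^29}

F_{p^m} embeds in F_{p^n} iff m | n. Here 31 ∤ 29 (since 29 = 0·31 + 29 with remainder 29 ≠ 0), so F_{401^31} is not a subfield of F_{401^29}. Equivalently: if it were, the tower law would give 31 = [F_{401^31}:F_401] dividing [F_{401^29}:F_401] = 29, contradiction.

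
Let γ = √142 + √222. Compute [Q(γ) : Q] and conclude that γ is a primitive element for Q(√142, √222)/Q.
[Q(γ) : Q] = 4 (equivalently, Q(γ) = Q(√142, √222))

Obviously Q(γ) ⊆ Q(√142, √222), and [Q(√142, √222):Q] = 4 (since 142, 222 are distinct squarefree integers > 1 with 31524 not a perfect square). To show equality we compute the minimal polynomial of γ. From γ = √142 + √222: γ^2 = 142 + 2√(31524) + 222 = 364 + 2√(31524), so γ^2 - 364 = 2√(31524); squaring, (γ^2 - 364)^2 = 4·31524, i.e. γ^4 - 728γ^2 + 132496 - 126096 = 0, i.e. γ^4 - 728γ^2 + 6400 = 0. So γ is a root of x^4 - 728x^2 + 6400. This polynomial is irreducible over Q: it has no rational root (each ±√142 ± √222 is irrational), and any factorization into two quadratics over Q would force √(31524) ∈ Q (pairing opposite roots) or √142, √222 ∈ Q (other pairings), all impossible. Hence [Q(γ):Q] = 4 = [Q(√142, √222):Q], so Q(γ) = Q(√142, √222).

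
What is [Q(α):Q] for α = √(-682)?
[Q(α):Q] = 2

[Q(α):Q] equals the degree of the minimal polynomial of α. Here α^2 = -682 and x^2 + 682 is irreducible (d = -682 is squarefree, ≠ 1, hence not a square), so deg(m_α) = 2. Thus [Q(α):Q] = 2.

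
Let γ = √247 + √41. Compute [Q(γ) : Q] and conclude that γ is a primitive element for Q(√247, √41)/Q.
[Q(γ) : Q] = 4 (equivalently, Q(γ) = Q(√247, √41))

Obviously Q(γ) ⊆ Q(√247, √41), and [Q(√247, √41):Q] = 4 (since 247, 41 are distinct squarefree integers > 1 with 10127 not a perfect square). To show equality we compute the minimal polynomial of γ. From γ = √247 + √41: γ^2 = 247 + 2√(10127) + 41 = 288 + 2√(10127), so γ^2 - 288 = 2√(10127); squaring, (γ^2 - 288)^2 = 4·10127, i.e. γ^4 - 576γ^2 + 82944 - 40508 = 0, i.e. γ^4 - 576γ^2 + 42436 = 0. So γ is a root of x^4 - 576x^2 + 42436. This polynomial is irreducible over Q: it has no rational root (each ±√247 ± √41 is irrational), and any factorization into two quadratics over Q would force √(10127) ∈ Q (pairing opposite roots) or √247, √41 ∈ Q (other pairings), all impossible. Hence [Q(γ):Q] = 4 = [Q(√247, √41):Q], so Q(γ) = Q(√247, √41).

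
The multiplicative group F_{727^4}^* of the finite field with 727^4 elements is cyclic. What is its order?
|F_{727^4}^*| = 279342903840

F_{727^4} has 727^4 = 279342903841 elements; its multiplicative group consists of all nonzero elements, so |F_{727^4}^*| = 279342903841 - 1 = 279342903840. (It is cyclic since any finite subgroup of the multiplicative group of a field is cyclic.)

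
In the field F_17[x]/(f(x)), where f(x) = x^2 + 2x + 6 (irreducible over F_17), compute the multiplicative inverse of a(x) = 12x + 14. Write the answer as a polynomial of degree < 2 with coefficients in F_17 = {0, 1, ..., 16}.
a(x)^(-1) ≡ 9x + 16 (mod f(x))

Since f is irreducible over F_17, F_17[x]/(f) is a field and a(x) ≠ 0 has an inverse. Apply the extended Euclidean algorithm to f(x) and a(x) in F_17[x]: f(x) = (10x + 14)·a(x) + (14). The last nonzero remainder is the constant 14 = gcd(f, a) in F_17. Back-substituting through the division chain expresses 14 = s(x)·a(x) + t(x)·f(x) with s(x) ≡ 7x + 3 (mod f), so (7x + 3)·a(x) ≡ 14 (mod f). Multiplying by 14^(-1) ≡ 11 in F_17 gives a(x)^(-1) ≡ 11·(7x + 3) ≡ 9x + 16 (mod f). Check: (12x + 14)·(9x + 16) = 6x^2 + 12x + 3 ≡ 1 (mod x^2 + 2x + 6).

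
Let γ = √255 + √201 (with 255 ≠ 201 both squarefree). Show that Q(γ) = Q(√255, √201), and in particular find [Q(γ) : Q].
[Q(γ) : Q] = 4 (equivalently, Q(γ) = Q(√255, √201))

Obviously Q(γ) ⊆ Q(√255, √201), and [Q(√255, √201):Q] = 4 (since 255, 201 are distinct squarefree integers > 1 with 51255 not a perfect square). To show equality we compute the minimal polynomial of γ. From γ = √255 + √201: γ^2 = 255 + 2√(51255) + 201 = 456 + 2√(51255), so γ^2 - 456 = 2√(51255); squaring, (γ^2 - 456)^2 = 4·51255, i.e. γ^4 - 912γ^2 + 207936 - 205020 = 0, i.e. γ^4 - 912γ^2 + 2916 = 0. So γ is a root of x^4 - 912x^2 + 2916. This polynomial is irreducible over Q: it has no rational root (each ±√255 ± √201 is irrational), and any factorization into two quadratics over Q would force √(51255) ∈ Q (pairing opposite roots) or √255, √201 ∈ Q (other pairings), all impossible. Hence [Q(γ):Q] = 4 = [Q(√255, √201):Q], so Q(γ) = Q(√255, √201).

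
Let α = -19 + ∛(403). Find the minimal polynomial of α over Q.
m_α(x) = x^3 + 57x^2 + 1083x + 6456

Set β = α + 19 = ∛(403), so β^3 = 403. Then (α + 19)^3 - 403 = 0, i.e. α is a root of g(x) = (x + 19)^3 - 403 = x^3 + 57x^2 + 1083x + 6456. Since g(x) = h(x + 19) where h(x) = x^3 - 403, and h is irreducible over Q (because 403 is not a perfect cube, so h has no rational root, and a monic cubic with no rational root is irreducible), g is also irreducible (irreducibility is preserved under the substitution x → x + 19). Hence m_α(x) = x^3 + 57x^2 + 1083x + 6456.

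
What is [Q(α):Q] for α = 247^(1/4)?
[Q(α):Q] = 4

α is a root of x^4 - 247. By Eisenstein's criterion at the prime p = 13 (which divides the constant term 247 but p^2 = 169 does not, since 247 is squarefree), x^4 - 247 is irreducible over Q. Hence [Q(α):Q] = 4.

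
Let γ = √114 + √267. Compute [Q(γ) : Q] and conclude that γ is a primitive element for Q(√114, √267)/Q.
[Q(γ) : Q] = 4 (equivalently, Q(γ) = Q(√114, √267))

Obviously Q(γ) ⊆ Q(√114, √267), and [Q(√114, √267):Q] = 4 (since 114, 267 are distinct squarefree integers > 1 with 30438 not a perfect square). To show equality we compute the minimal polynomial of γ. From γ = √114 + √267: γ^2 = 114 + 2√(30438) + 267 = 381 + 2√(30438), so γ^2 - 381 = 2√(30438); squaring, (γ^2 - 381)^2 = 4·30438, i.e. γ^4 - 762γ^2 + 145161 - 121752 = 0, i.e. γ^4 - 762γ^2 + 23409 = 0. So γ is a root of x^4 - 762x^2 + 23409. This polynomial is irreducible over Q: it has no rational root (each ±√114 ± √267 is irrational), and any factorization into two quadratics over Q would force √(30438) ∈ Q (pairing opposite roots) or √114, √267 ∈ Q (other pairings), all impossible. Hence [Q(γ):Q] = 4 = [Q(√114, √267):Q], so Q(γ) = Q(√114, √267).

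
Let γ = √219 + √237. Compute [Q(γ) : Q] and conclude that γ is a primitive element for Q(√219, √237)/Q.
[Q(γ) : Q] = 4 (equivalently, Q(γ) = Q(√219, √237))

Obviously Q(γ) ⊆ Q(√219, √237), and [Q(√219, √237):Q] = 4 (since 219, 237 are distinct squarefree integers > 1 with 51903 not a perfect square). To show equality we compute the minimal polynomial of γ. From γ = √219 + √237: γ^2 = 219 + 2√(51903) + 237 = 456 + 2√(51903), so γ^2 - 456 = 2√(51903); squaring, (γ^2 - 456)^2 = 4·51903, i.e. γ^4 - 912γ^2 + 207936 - 207612 = 0, i.e. γ^4 - 912γ^2 + 324 = 0. So γ is a root of x^4 - 912x^2 + 324. This polynomial is irreducible over Q: it has no rational root (each ±√219 ± √237 is irrational), and any factorization into two quadratics over Q would force √(51903) ∈ Q (pairing opposite roots) or √219, √237 ∈ Q (other pairings), all impossible. Hence [Q(γ):Q] = 4 = [Q(√219, √237):Q], so Q(γ) = Q(√219, √237).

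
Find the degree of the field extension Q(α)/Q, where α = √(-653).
[Q(α):Q] = 2

[Q(α):Q] equals the degree of the minimal polynomial of α. Here α^2 = -653 and x^2 + 653 is irreducible (d = -653 is squarefree, ≠ 1, hence not a square), so deg(m_α) = 2. Thus [Q(α):Q] = 2.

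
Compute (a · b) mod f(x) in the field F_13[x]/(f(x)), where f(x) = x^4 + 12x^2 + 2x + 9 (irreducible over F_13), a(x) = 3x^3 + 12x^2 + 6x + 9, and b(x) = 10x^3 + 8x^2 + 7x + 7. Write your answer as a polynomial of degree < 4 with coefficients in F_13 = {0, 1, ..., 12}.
a · b ≡ 2x^3 + 3x^2 + 7x + 7 (mod f(x))

Multiply in F_13[x]: a(x)·b(x) = (3x^3 + 12x^2 + 6x + 9)·(10x^3 + 8x^2 + 7x + 7) = 4x^6 + x^5 + 8x^4 + 9x^3 + 3x^2 + x + 11. This has degree ≥ 4, so divide by f(x) over F_13: 4x^6 + x^5 + 8x^4 + 9x^3 + 3x^2 + x + 11 = (4x^2 + x + 12)·(x^4 + 12x^2 + 2x + 9) + (2x^3 + 3x^2 + 7x + 7). Hence a·b ≡ 2x^3 + 3x^2 + 7x + 7 (mod f). (F_13[x]/(f) is a field with 13^4 = 28561 elements since f is irreducible of degree 4.)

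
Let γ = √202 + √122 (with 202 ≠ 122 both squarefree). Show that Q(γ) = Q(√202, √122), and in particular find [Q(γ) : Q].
[Q(γ) : Q] = 4 (equivalently, Q(γ) = Q(√202, √122))

Obviously Q(γ) ⊆ Q(√202, √122), and [Q(√202, √122):Q] = 4 (since 202, 122 are distinct squarefree integers > 1 with 24644 not a perfect square). To show equality we compute the minimal polynomial of γ. From γ = √202 + √122: γ^2 = 202 + 2√(24644) + 122 = 324 + 2√(24644), so γ^2 - 324 = 2√(24644); squaring, (γ^2 - 324)^2 = 4·24644, i.e. γ^4 - 648γ^2 + 104976 - 98576 = 0, i.e. γ^4 - 648γ^2 + 6400 = 0. So γ is a root of x^4 - 648x^2 + 6400. This polynomial is irreducible over Q: it has no rational root (each ±√202 ± √122 is irrational), and any factorization into two quadratics over Q would force √(24644) ∈ Q (pairing opposite roots) or √202, √122 ∈ Q (other pairings), all impossible. Hence [Q(γ):Q] = 4 = [Q(√202, √122):Q], so Q(γ) = Q(√202, √122).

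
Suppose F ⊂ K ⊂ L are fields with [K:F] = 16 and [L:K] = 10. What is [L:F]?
[L:F] = 160

The tower law says that for any tower of field extensions F ⊂ K ⊂ L with finite degrees, [L:F] = [L:K] · [K:F]. Here this gives [L:F] = 10 · 16 = 160.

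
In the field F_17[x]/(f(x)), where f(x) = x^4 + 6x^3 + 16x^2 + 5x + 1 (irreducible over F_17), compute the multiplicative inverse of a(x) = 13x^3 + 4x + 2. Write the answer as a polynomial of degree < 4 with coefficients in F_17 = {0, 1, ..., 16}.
a(x)^(-1) ≡ 2x^3 + 15x^2 + 12x + 4 (mod f(x))

Since f is irreducible over F_17, F_17[x]/(f) is a field and a(x) ≠ 0 has an inverse. Apply the extended Euclidean algorithm to f(x) and a(x) in F_17[x]: f(x) = (4x + 7)·a(x) + (3x + 4);  a(x) = (10x^2 + 15x + 4)·(3x + 4) + (3). The last nonzero remainder is the constant 3 = gcd(f, a) in F_17. Back-substituting through the division chain expresses 3 = s(x)·a(x) + t(x)·f(x) with s(x) ≡ 6x^3 + 11x^2 + 2x + 12 (mod f), so (6x^3 + 11x^2 + 2x + 12)·a(x) ≡ 3 (mod f). Multiplying by 3^(-1) ≡ 6 in F_17 gives a(x)^(-1) ≡ 6·(6x^3 + 11x^2 + 2x + 12) ≡ 2x^3 + 15x^2 + 12x + 4 (mod f). Check: (13x^3 + 4x + 2)·(2x^3 + 15x^2 + 12x + 4) = 9x^6 + 8x^5 + 11x^4 + 14x^3 + 10x^2 + 6x + 8 ≡ 1 (mod x^4 + 6x^3 + 16x^2 + 5x + 1).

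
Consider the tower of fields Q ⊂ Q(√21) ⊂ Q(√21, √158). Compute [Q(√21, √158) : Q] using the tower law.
[Q(√21, √158) : Q] = 4

[Q(√21):Q] = 2 (min poly x^2 - 21, irreducible since 21 is squarefree > 1). For the top step, suppose √158 ∈ Q(√21), say √158 = c + d√21 with c, d ∈ Q. Squaring: 158 = c^2 + 21d^2 + 2cd√21. Since √21 ∉ Q this forces 2cd = 0. If d = 0 then √158 = c ∈ Q, contradicting 158 squarefree > 1. If c = 0 then 158 = 21d^2, so 21·158 = (21d)^2 is a perfect square in Q — but 21·158 = 3318 is not a perfect square (since 21 and 158 are distinct squarefree integers). Contradiction. Hence √158 ∉ Q(√21), so x^2 - 158 stays irreducible over Q(√21) and [Q(√21, √158) : Q(√21)] = 2. By the tower law, [Q(√21, √158) : Q] = 2 · 2 = 4.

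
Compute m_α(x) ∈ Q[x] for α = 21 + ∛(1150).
m_α(x) = x^3 - 63x^2 + 1323x - 10411

Set β = α - 21 = ∛(1150), so β^3 = 1150. Then (α - 21)^3 - 1150 = 0, i.e. α is a root of g(x) = (x - 21)^3 - 1150 = x^3 - 63x^2 + 1323x - 10411. Since g(x) = h(x - 21) where h(x) = x^3 - 1150, and h is irreducible over Q (because 1150 is not a perfect cube, so h has no rational root, and a monic cubic with no rational root is irreducible), g is also irreducible (irreducibility is preserved under the substitution x → x - 21). Hence m_α(x) = x^3 - 63x^2 + 1323x - 10411.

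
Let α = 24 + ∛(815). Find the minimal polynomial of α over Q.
m_α(x) = x^3 - 72x^2 + 1728x - 14639

Set β = α - 24 = ∛(815), so β^3 = 815. Then (α - 24)^3 - 815 = 0, i.e. α is a root of g(x) = (x - 24)^3 - 815 = x^3 - 72x^2 + 1728x - 14639. Since g(x) = h(x - 24) where h(x) = x^3 - 815, and h is irreducible over Q (because 815 is not a perfect cube, so h has no rational root, and a monic cubic with no rational root is irreducible), g is also irreducible (irreducibility is preserved under the substitution x → x - 24). Hence m_α(x) = x^3 - 72x^2 + 1728x - 14639.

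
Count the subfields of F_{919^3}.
F_{919^3} has 2 subfields

The subfields of F_{p^n} are exactly the fields F_{p^d} for d | n (each is the fixed field of the unique index-d subgroup of Gal(F_{p^n}/F_p) ≅ Z/nZ). The divisors of n = 3 are {1, 3}, giving 2 subfields: F_{919^1}, F_{919^3}.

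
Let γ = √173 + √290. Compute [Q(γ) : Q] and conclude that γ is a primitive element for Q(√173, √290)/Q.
[Q(γ) : Q] = 4 (equivalently, Q(γ) = Q(√173, √290))

Obviously Q(γ) ⊆ Q(√173, √290), and [Q(√173, √290):Q] = 4 (since 173, 290 are distinct squarefree integers > 1 with 50170 not a perfect square). To show equality we compute the minimal polynomial of γ. From γ = √173 + √290: γ^2 = 173 + 2√(50170) + 290 = 463 + 2√(50170), so γ^2 - 463 = 2√(50170); squaring, (γ^2 - 463)^2 = 4·50170, i.e. γ^4 - 926γ^2 + 214369 - 200680 = 0, i.e. γ^4 - 926γ^2 + 13689 = 0. So γ is a root of x^4 - 926x^2 + 13689. This polynomial is irreducible over Q: it has no rational root (each ±√173 ± √290 is irrational), and any factorization into two quadratics over Q would force √(50170) ∈ Q (pairing opposite roots) or √173, √290 ∈ Q (other pairings), all impossible. Hence [Q(γ):Q] = 4 = [Q(√173, √290):Q], so Q(γ) = Q(√173, √290).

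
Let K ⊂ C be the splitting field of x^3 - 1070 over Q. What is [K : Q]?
[K : Q] = 6

The roots of x^3 - 1070 are ∛1070, ω∛1070, ω^2∛1070 where ω = e^(2πi/3) is a primitive cube root of unity, so K = Q(∛1070, ω). Now [Q(∛1070):Q] = 3 (since 1070 is not a perfect cube, x^3 - 1070 is irreducible) and [Q(ω):Q] = 2. Both 2 and 3 divide [K:Q], and [K:Q] ≤ 3·2 = 6, so [K:Q] = 6. (Equivalently: Q(∛1070) ⊂ R but ω ∉ R, so [K : Q(∛1070)] = 2.)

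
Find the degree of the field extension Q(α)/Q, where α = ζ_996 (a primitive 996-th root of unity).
[Q(α):Q] = 328

The minimal polynomial of ζ_996 over Q is the 996-th cyclotomic polynomial Φ_996(x), which is irreducible over Q and has degree φ(996) = 328. Hence [Q(α):Q] = φ(996) = 328.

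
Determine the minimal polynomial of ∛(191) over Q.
m_α(x) = x^3 - 191

α satisfies α^3 = 191, so x^3 - 191 annihilates α. By the rational root test, a rational root p/q (in lowest terms) of x^3 - 191 would satisfy p^3 = 191 q^3, forcing q = 1 and p^3 = 191; but 191 is not a perfect cube, contradiction. A monic cubic over Q with no rational root is irreducible (any nontrivial factorization would include a linear factor). Hence x^3 - 191 is the minimal polynomial of α, and in particular [Q(α):Q] = 3.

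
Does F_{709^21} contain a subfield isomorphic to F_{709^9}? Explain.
No: F_{709^9} is not a subfield of F_{709^21}

F_{p^m} embeds in F_{p^n} iff m | n. Here 9 ∤ 21 (since 21 = 2·9 + 3 with remainder 3 ≠ 0), so F_{709^9} is not a subfield of F_{709^21}. Equivalently: if it were, the tower law would give 9 = [F_{709^9}:F_709] dividing [F_{709^21}:F_709] = 21, contradiction.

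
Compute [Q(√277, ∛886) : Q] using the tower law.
[Q(√277, ∛886) : Q] = 6

Let L = Q(√277, ∛886). Since Q(√277) ⊂ L and [Q(√277):Q] = 2, the tower law gives 2 | [L:Q]. Likewise Q(∛886) ⊂ L with [Q(∛886):Q] = 3 (because 886 is not a perfect cube), so 3 | [L:Q]. As gcd(2,3) = 1, [L:Q] is divisible by 6. Conversely L is generated over Q by √277 and ∛886, so [L:Q] ≤ 2·3 = 6. Therefore [Q(√277, ∛886) : Q] = 6.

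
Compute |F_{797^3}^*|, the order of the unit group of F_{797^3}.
|F_{797^3}^*| = 506261572

F_{797^3} has 797^3 = 506261573 elements; its multiplicative group consists of all nonzero elements, so |F_{797^3}^*| = 506261573 - 1 = 506261572. (It is cyclic since any finite subgroup of the multiplicative group of a field is cyclic.)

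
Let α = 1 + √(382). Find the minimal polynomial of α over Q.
m_α(x) = x^2 - 2x - 381

From α - 1 = √(382), squaring gives (α - 1)^2 = 382, i.e. α^2 - 2α + 1 = 382, so α^2 - 2α - 381 = 0. The discriminant of x^2 - 2x - 381 is (-2)^2 - 4·(-381) = 4 + 1524 = 1528, and 4·(382) is not a perfect square in Q since 382 is squarefree and ≠ 1. Hence x^2 - 2x - 381 is irreducible over Q and is the minimal polynomial of α.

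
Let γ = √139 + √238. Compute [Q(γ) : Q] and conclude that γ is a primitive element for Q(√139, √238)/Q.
[Q(γ) : Q] = 4 (equivalently, Q(γ) = Q(√139, √238))

Obviously Q(γ) ⊆ Q(√139, √238), and [Q(√139, √238):Q] = 4 (since 139, 238 are distinct squarefree integers > 1 with 33082 not a perfect square). To show equality we compute the minimal polynomial of γ. From γ = √139 + √238: γ^2 = 139 + 2√(33082) + 238 = 377 + 2√(33082), so γ^2 - 377 = 2√(33082); squaring, (γ^2 - 377)^2 = 4·33082, i.e. γ^4 - 754γ^2 + 142129 - 132328 = 0, i.e. γ^4 - 754γ^2 + 9801 = 0. So γ is a root of x^4 - 754x^2 + 9801. This polynomial is irreducible over Q: it has no rational root (each ±√139 ± √238 is irrational), and any factorization into two quadratics over Q would force √(33082) ∈ Q (pairing opposite roots) or √139, √238 ∈ Q (other pairings), all impossible. Hence [Q(γ):Q] = 4 = [Q(√139, √238):Q], so Q(γ) = Q(√139, √238).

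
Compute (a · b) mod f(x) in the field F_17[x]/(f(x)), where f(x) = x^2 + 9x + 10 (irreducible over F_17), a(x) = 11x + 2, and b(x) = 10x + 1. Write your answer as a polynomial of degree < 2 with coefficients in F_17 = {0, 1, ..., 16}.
a · b ≡ 10x + 7 (mod f(x))

Multiply in F_17[x]: a(x)·b(x) = (11x + 2)·(10x + 1) = 8x^2 + 14x + 2. This has degree ≥ 2, so divide by f(x) over F_17: 8x^2 + 14x + 2 = (8)·(x^2 + 9x + 10) + (10x + 7). Hence a·b ≡ 10x + 7 (mod f). (F_17[x]/(f) is a field with 17^2 = 289 elements since f is irreducible of degree 2.)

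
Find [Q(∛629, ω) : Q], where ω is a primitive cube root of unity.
[Q(∛629, ω) : Q] = 6

[Q(∛629):Q] = 3 (min poly x^3 - 629, irreducible since 629 is not a perfect cube). [Q(ω):Q] = 2 (min poly x^2 + x + 1). Since Q(∛629) ⊂ R and ω ∉ R, we have ω ∉ Q(∛629), so x^2 + x + 1 remains irreducible over Q(∛629) and [Q(∛629, ω) : Q(∛629)] = 2. By the tower law, [Q(∛629, ω) : Q] = 3 · 2 = 6. (In fact Q(∛629, ω) is the splitting field of x^3 - 629 over Q.)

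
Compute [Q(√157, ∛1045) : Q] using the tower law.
[Q(√157, ∛1045) : Q] = 6

Let L = Q(√157, ∛1045). Since Q(√157) ⊂ L and [Q(√157):Q] = 2, the tower law gives 2 | [L:Q]. Likewise Q(∛1045) ⊂ L with [Q(∛1045):Q] = 3 (because 1045 is not a perfect cube), so 3 | [L:Q]. As gcd(2,3) = 1, [L:Q] is divisible by 6. Conversely L is generated over Q by √157 and ∛1045, so [L:Q] ≤ 2·3 = 6. Therefore [Q(√157, ∛1045) : Q] = 6.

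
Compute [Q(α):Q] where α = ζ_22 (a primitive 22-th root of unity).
[Q(α):Q] = 10

The minimal polynomial of ζ_22 over Q is the 22-th cyclotomic polynomial Φ_22(x), which is irreducible over Q and has degree φ(22) = 10. Hence [Q(α):Q] = φ(22) = 10.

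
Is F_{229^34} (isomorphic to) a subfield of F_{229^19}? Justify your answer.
No: F_{229^34} is not a subfield of F_{229^19}

F_{p^m} embeds in F_{p^n} iff m | n. Here 34 ∤ 19 (since 19 = 0·34 + 19 with remainder 19 ≠ 0), so F_{229^34} is not a subfield of F_{229^19}. Equivalently: if it were, the tower law would give 34 = [F_{229^34}:F_229] dividing [F_{229^19}:F_229] = 19, contradiction.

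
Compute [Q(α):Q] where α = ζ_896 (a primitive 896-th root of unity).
[Q(α):Q] = 384

The minimal polynomial of ζ_896 over Q is the 896-th cyclotomic polynomial Φ_896(x), which is irreducible over Q and has degree φ(896) = 384. Hence [Q(α):Q] = φ(896) = 384.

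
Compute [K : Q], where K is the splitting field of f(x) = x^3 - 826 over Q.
[K : Q] = 6

The roots of x^3 - 826 are ∛826, ω∛826, ω^2∛826 where ω = e^(2πi/3) is a primitive cube root of unity, so K = Q(∛826, ω). Now [Q(∛826):Q] = 3 (since 826 is not a perfect cube, x^3 - 826 is irreducible) and [Q(ω):Q] = 2. Both 2 and 3 divide [K:Q], and [K:Q] ≤ 3·2 = 6, so [K:Q] = 6. (Equivalently: Q(∛826) ⊂ R but ω ∉ R, so [K : Q(∛826)] = 2.)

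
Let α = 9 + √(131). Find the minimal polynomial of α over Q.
m_α(x) = x^2 - 18x - 50

From α - 9 = √(131), squaring gives (α - 9)^2 = 131, i.e. α^2 - 18α + 81 = 131, so α^2 - 18α - 50 = 0. The discriminant of x^2 - 18x - 50 is (-18)^2 - 4·(-50) = 324 + 200 = 524, and 4·(131) is not a perfect square in Q since 131 is squarefree and ≠ 1. Hence x^2 - 18x - 50 is irreducible over Q and is the minimal polynomial of α.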